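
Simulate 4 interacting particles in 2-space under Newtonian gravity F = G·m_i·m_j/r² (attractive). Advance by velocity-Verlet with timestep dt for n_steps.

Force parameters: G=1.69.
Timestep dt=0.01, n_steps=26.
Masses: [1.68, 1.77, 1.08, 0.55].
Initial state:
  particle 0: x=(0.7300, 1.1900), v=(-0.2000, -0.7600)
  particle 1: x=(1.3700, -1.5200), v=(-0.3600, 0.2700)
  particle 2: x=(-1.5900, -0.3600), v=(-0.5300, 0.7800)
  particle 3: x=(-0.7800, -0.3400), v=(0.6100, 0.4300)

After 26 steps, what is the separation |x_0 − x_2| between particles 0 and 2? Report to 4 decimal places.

step 0: x0=(0.7300, 1.1900) x1=(1.3700, -1.5200) x2=(-1.5900, -0.3600) x3=(-0.7800, -0.3400)
step 1: x0=(0.7280, 1.1824) x1=(1.3664, -1.5173) x2=(-1.5952, -0.3522) x3=(-0.7740, -0.3357)
step 2: x0=(0.7260, 1.1747) x1=(1.3627, -1.5145) x2=(-1.6002, -0.3444) x3=(-0.7682, -0.3314)
step 3: x0=(0.7239, 1.1669) x1=(1.3590, -1.5117) x2=(-1.6050, -0.3365) x3=(-0.7625, -0.3270)
step 4: x0=(0.7218, 1.1591) x1=(1.3553, -1.5088) x2=(-1.6096, -0.3287) x3=(-0.7570, -0.3227)
step 5: x0=(0.7197, 1.1512) x1=(1.3515, -1.5059) x2=(-1.6141, -0.3209) x3=(-0.7517, -0.3183)
step 6: x0=(0.7175, 1.1432) x1=(1.3477, -1.5029) x2=(-1.6183, -0.3130) x3=(-0.7466, -0.3139)
step 7: x0=(0.7154, 1.1352) x1=(1.3438, -1.4999) x2=(-1.6224, -0.3051) x3=(-0.7416, -0.3095)
step 8: x0=(0.7132, 1.1271) x1=(1.3400, -1.4968) x2=(-1.6263, -0.2972) x3=(-0.7367, -0.3051)
step 9: x0=(0.7110, 1.1189) x1=(1.3360, -1.4936) x2=(-1.6300, -0.2894) x3=(-0.7319, -0.3006)
step 10: x0=(0.7087, 1.1107) x1=(1.3320, -1.4905) x2=(-1.6335, -0.2815) x3=(-0.7273, -0.2961)
step 11: x0=(0.7064, 1.1024) x1=(1.3280, -1.4872) x2=(-1.6369, -0.2736) x3=(-0.7229, -0.2916)
step 12: x0=(0.7041, 1.0940) x1=(1.3240, -1.4839) x2=(-1.6401, -0.2657) x3=(-0.7185, -0.2870)
step 13: x0=(0.7018, 1.0856) x1=(1.3199, -1.4806) x2=(-1.6431, -0.2578) x3=(-0.7143, -0.2825)
step 14: x0=(0.6994, 1.0770) x1=(1.3158, -1.4772) x2=(-1.6460, -0.2498) x3=(-0.7101, -0.2779)
step 15: x0=(0.6970, 1.0685) x1=(1.3116, -1.4737) x2=(-1.6487, -0.2419) x3=(-0.7061, -0.2732)
step 16: x0=(0.6946, 1.0598) x1=(1.3074, -1.4702) x2=(-1.6512, -0.2340) x3=(-0.7022, -0.2686)
step 17: x0=(0.6922, 1.0511) x1=(1.3031, -1.4666) x2=(-1.6536, -0.2261) x3=(-0.6984, -0.2639)
step 18: x0=(0.6897, 1.0423) x1=(1.2988, -1.4630) x2=(-1.6558, -0.2181) x3=(-0.6947, -0.2592)
step 19: x0=(0.6872, 1.0334) x1=(1.2945, -1.4593) x2=(-1.6578, -0.2102) x3=(-0.6910, -0.2544)
step 20: x0=(0.6846, 1.0244) x1=(1.2901, -1.4556) x2=(-1.6597, -0.2023) x3=(-0.6875, -0.2496)
step 21: x0=(0.6821, 1.0154) x1=(1.2857, -1.4517) x2=(-1.6614, -0.1943) x3=(-0.6840, -0.2448)
step 22: x0=(0.6795, 1.0063) x1=(1.2812, -1.4479) x2=(-1.6629, -0.1864) x3=(-0.6807, -0.2399)
step 23: x0=(0.6768, 0.9971) x1=(1.2767, -1.4440) x2=(-1.6643, -0.1784) x3=(-0.6774, -0.2350)
step 24: x0=(0.6741, 0.9879) x1=(1.2722, -1.4400) x2=(-1.6656, -0.1705) x3=(-0.6742, -0.2301)
step 25: x0=(0.6714, 0.9785) x1=(1.2676, -1.4359) x2=(-1.6667, -0.1625) x3=(-0.6710, -0.2251)
step 26: x0=(0.6687, 0.9691) x1=(1.2629, -1.4318) x2=(-1.6676, -0.1546) x3=(-0.6680, -0.2201)

2.5925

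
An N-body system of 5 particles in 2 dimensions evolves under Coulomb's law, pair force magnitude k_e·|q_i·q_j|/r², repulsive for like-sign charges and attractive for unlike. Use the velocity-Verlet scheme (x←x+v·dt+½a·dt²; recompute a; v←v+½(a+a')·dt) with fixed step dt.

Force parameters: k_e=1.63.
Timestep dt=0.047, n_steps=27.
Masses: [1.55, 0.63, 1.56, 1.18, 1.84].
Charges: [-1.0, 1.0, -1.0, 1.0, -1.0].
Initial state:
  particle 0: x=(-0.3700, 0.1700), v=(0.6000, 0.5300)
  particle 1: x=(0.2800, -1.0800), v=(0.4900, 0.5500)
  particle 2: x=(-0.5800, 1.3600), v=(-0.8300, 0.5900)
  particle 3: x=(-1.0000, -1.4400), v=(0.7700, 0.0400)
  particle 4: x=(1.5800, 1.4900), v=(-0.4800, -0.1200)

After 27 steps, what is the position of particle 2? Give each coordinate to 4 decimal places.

step 0: x0=(-0.3700, 0.1700) x1=(0.2800, -1.0800) x2=(-0.5800, 1.3600) x3=(-1.0000, -1.4400) x4=(1.5800, 1.4900)
step 1: x0=(-0.3417, 0.1931) x1=(0.3039, -1.0517) x2=(-0.6194, 1.3882) x3=(-0.9644, -1.4376) x4=(1.5577, 1.4843)
step 2: x0=(-0.3132, 0.2127) x1=(0.3297, -1.0185) x2=(-0.6595, 1.4172) x3=(-0.9298, -1.4343) x4=(1.5359, 1.4785)
step 3: x0=(-0.2843, 0.2289) x1=(0.3571, -0.9802) x2=(-0.7004, 1.4471) x3=(-0.8965, -1.4300) x4=(1.5147, 1.4727)
step 4: x0=(-0.2550, 0.2417) x1=(0.3862, -0.9367) x2=(-0.7420, 1.4777) x3=(-0.8642, -1.4249) x4=(1.4940, 1.4667)
step 5: x0=(-0.2254, 0.2511) x1=(0.4167, -0.8877) x2=(-0.7846, 1.5090) x3=(-0.8330, -1.4190) x4=(1.4738, 1.4606)
step 6: x0=(-0.1952, 0.2572) x1=(0.4484, -0.8331) x2=(-0.8279, 1.5408) x3=(-0.8029, -1.4122) x4=(1.4541, 1.4544)
step 7: x0=(-0.1645, 0.2601) x1=(0.4810, -0.7727) x2=(-0.8720, 1.5731) x3=(-0.7738, -1.4047) x4=(1.4351, 1.4480)
step 8: x0=(-0.1332, 0.2596) x1=(0.5142, -0.7061) x2=(-0.9169, 1.6058) x3=(-0.7455, -1.3965) x4=(1.4165, 1.4415)
step 9: x0=(-0.1012, 0.2558) x1=(0.5474, -0.6330) x2=(-0.9624, 1.6389) x3=(-0.7181, -1.3875) x4=(1.3985, 1.4348)
step 10: x0=(-0.0684, 0.2486) x1=(0.5801, -0.5531) x2=(-1.0087, 1.6722) x3=(-0.6915, -1.3778) x4=(1.3810, 1.4279)
step 11: x0=(-0.0346, 0.2380) x1=(0.6116, -0.4659) x2=(-1.0556, 1.7057) x3=(-0.6655, -1.3673) x4=(1.3640, 1.4208)
step 12: x0=(0.0006, 0.2236) x1=(0.6408, -0.3708) x2=(-1.1031, 1.7393) x3=(-0.6400, -1.3561) x4=(1.3475, 1.4135)
step 13: x0=(0.0375, 0.2055) x1=(0.6663, -0.2673) x2=(-1.1511, 1.7731) x3=(-0.6149, -1.3441) x4=(1.3315, 1.4059)
step 14: x0=(0.0769, 0.1834) x1=(0.6861, -0.1547) x2=(-1.1996, 1.8070) x3=(-0.5902, -1.3313) x4=(1.3159, 1.3980)
step 15: x0=(0.1200, 0.1572) x1=(0.6973, -0.0326) x2=(-1.2485, 1.8409) x3=(-0.5656, -1.3176) x4=(1.3008, 1.3897)
step 16: x0=(0.1684, 0.1272) x1=(0.6954, 0.0983) x2=(-1.2978, 1.8747) x3=(-0.5411, -1.3031) x4=(1.2859, 1.3809)
step 17: x0=(0.2245, 0.0951) x1=(0.6746, 0.2347) x2=(-1.3474, 1.9086) x3=(-0.5166, -1.2876) x4=(1.2713, 1.3716)
step 18: x0=(0.2899, 0.0642) x1=(0.6312, 0.3682) x2=(-1.3972, 1.9424) x3=(-0.4919, -1.2711) x4=(1.2568, 1.3615)
step 19: x0=(0.3628, 0.0389) x1=(0.5697, 0.4888) x2=(-1.4473, 1.9762) x3=(-0.4669, -1.2537) x4=(1.2421, 1.3507)
step 20: x0=(0.4388, 0.0204) x1=(0.5014, 0.5938) x2=(-1.4976, 2.0098) x3=(-0.4415, -1.2353) x4=(1.2269, 1.3389)
step 21: x0=(0.5147, 0.0070) x1=(0.4348, 0.6872) x2=(-1.5479, 2.0433) x3=(-0.4156, -1.2159) x4=(1.2111, 1.3264)
step 22: x0=(0.5892, -0.0034) x1=(0.3736, 0.7738) x2=(-1.5984, 2.0767) x3=(-0.3890, -1.1957) x4=(1.1943, 1.3131)
step 23: x0=(0.6618, -0.0124) x1=(0.3194, 0.8570) x2=(-1.6489, 2.1099) x3=(-0.3618, -1.1745) x4=(1.1763, 1.2993)
step 24: x0=(0.7325, -0.0208) x1=(0.2725, 0.9387) x2=(-1.6994, 2.1429) x3=(-0.3339, -1.1525) x4=(1.1569, 1.2853)
step 25: x0=(0.8015, -0.0294) x1=(0.2332, 1.0198) x2=(-1.7498, 2.1758) x3=(-0.3052, -1.1297) x4=(1.1358, 1.2711)
step 26: x0=(0.8688, -0.0386) x1=(0.2013, 1.1008) x2=(-1.8002, 2.2085) x3=(-0.2757, -1.1060) x4=(1.1130, 1.2571)
step 27: x0=(0.9347, -0.0487) x1=(0.1770, 1.1818) x2=(-1.8505, 2.2410) x3=(-0.2452, -1.0815) x4=(1.0882, 1.2436)

(-1.8505, 2.2410)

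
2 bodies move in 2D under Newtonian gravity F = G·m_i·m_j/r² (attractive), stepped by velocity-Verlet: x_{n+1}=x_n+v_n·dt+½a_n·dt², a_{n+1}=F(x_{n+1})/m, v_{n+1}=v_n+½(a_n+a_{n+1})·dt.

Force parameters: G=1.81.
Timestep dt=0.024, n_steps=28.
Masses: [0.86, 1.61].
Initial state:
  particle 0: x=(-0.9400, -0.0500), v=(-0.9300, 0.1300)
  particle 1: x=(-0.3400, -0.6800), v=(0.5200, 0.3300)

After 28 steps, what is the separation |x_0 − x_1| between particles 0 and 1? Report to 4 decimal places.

step 0: x0=(-0.9400, -0.0500) x1=(-0.3400, -0.6800)
step 1: x0=(-0.9616, -0.0477) x1=(-0.3279, -0.6717)
step 2: x0=(-0.9816, -0.0469) x1=(-0.3167, -0.6625)
step 3: x0=(-1.0001, -0.0474) x1=(-0.3062, -0.6526)
step 4: x0=(-1.0172, -0.0493) x1=(-0.2965, -0.6420)
step 5: x0=(-1.0328, -0.0524) x1=(-0.2877, -0.6308)
step 6: x0=(-1.0468, -0.0566) x1=(-0.2796, -0.6190)
step 7: x0=(-1.0594, -0.0619) x1=(-0.2723, -0.6065)
step 8: x0=(-1.0705, -0.0683) x1=(-0.2658, -0.5935)
step 9: x0=(-1.0800, -0.0757) x1=(-0.2602, -0.5800)
step 10: x0=(-1.0880, -0.0840) x1=(-0.2554, -0.5660)
step 11: x0=(-1.0945, -0.0933) x1=(-0.2514, -0.5514)
step 12: x0=(-1.0993, -0.1034) x1=(-0.2482, -0.5365)
step 13: x0=(-1.1025, -0.1143) x1=(-0.2460, -0.5210)
step 14: x0=(-1.1040, -0.1261) x1=(-0.2446, -0.5052)
step 15: x0=(-1.1037, -0.1386) x1=(-0.2442, -0.4889)
step 16: x0=(-1.1017, -0.1518) x1=(-0.2447, -0.4722)
step 17: x0=(-1.0978, -0.1658) x1=(-0.2462, -0.4552)
step 18: x0=(-1.0919, -0.1804) x1=(-0.2488, -0.4378)
step 19: x0=(-1.0840, -0.1956) x1=(-0.2525, -0.4201)
step 20: x0=(-1.0738, -0.2114) x1=(-0.2574, -0.4020)
step 21: x0=(-1.0614, -0.2278) x1=(-0.2635, -0.3837)
step 22: x0=(-1.0464, -0.2447) x1=(-0.2709, -0.3651)
step 23: x0=(-1.0288, -0.2620) x1=(-0.2798, -0.3463)
step 24: x0=(-1.0082, -0.2796) x1=(-0.2902, -0.3273)
step 25: x0=(-0.9844, -0.2974) x1=(-0.3024, -0.3082)
step 26: x0=(-0.9570, -0.3153) x1=(-0.3164, -0.2890)
step 27: x0=(-0.9255, -0.3330) x1=(-0.3327, -0.2700)
step 28: x0=(-0.8893, -0.3502) x1=(-0.3515, -0.2512)

0.5468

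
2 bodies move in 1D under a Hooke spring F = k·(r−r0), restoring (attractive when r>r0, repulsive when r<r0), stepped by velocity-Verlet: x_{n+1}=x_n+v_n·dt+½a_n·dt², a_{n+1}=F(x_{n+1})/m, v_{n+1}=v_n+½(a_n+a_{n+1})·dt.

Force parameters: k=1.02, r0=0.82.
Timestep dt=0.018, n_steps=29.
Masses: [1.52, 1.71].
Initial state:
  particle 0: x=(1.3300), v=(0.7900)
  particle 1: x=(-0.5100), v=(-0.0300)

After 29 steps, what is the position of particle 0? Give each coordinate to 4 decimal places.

(1.6390)

step 0: x0=(1.3300) x1=(-0.5100)
step 1: x0=(1.3441) x1=(-0.5104)
step 2: x0=(1.3580) x1=(-0.5107)
step 3: x0=(1.3716) x1=(-0.5107)
step 4: x0=(1.3851) x1=(-0.5106)
step 5: x0=(1.3983) x1=(-0.5102)
step 6: x0=(1.4112) x1=(-0.5096)
step 7: x0=(1.4239) x1=(-0.5088)
step 8: x0=(1.4364) x1=(-0.5078)
step 9: x0=(1.4486) x1=(-0.5066)
step 10: x0=(1.4606) x1=(-0.5051)
step 11: x0=(1.4724) x1=(-0.5034)
step 12: x0=(1.4838) x1=(-0.5015)
step 13: x0=(1.4951) x1=(-0.4994)
step 14: x0=(1.5060) x1=(-0.4971)
step 15: x0=(1.5168) x1=(-0.4945)
step 16: x0=(1.5272) x1=(-0.4917)
step 17: x0=(1.5374) x1=(-0.4887)
step 18: x0=(1.5473) x1=(-0.4854)
step 19: x0=(1.5570) x1=(-0.4819)
step 20: x0=(1.5664) x1=(-0.4781)
step 21: x0=(1.5756) x1=(-0.4742)
step 22: x0=(1.5844) x1=(-0.4700)
step 23: x0=(1.5930) x1=(-0.4655)
step 24: x0=(1.6014) x1=(-0.4608)
step 25: x0=(1.6094) x1=(-0.4559)
step 26: x0=(1.6172) x1=(-0.4507)
step 27: x0=(1.6247) x1=(-0.4453)
step 28: x0=(1.6320) x1=(-0.4396)
step 29: x0=(1.6390) x1=(-0.4337)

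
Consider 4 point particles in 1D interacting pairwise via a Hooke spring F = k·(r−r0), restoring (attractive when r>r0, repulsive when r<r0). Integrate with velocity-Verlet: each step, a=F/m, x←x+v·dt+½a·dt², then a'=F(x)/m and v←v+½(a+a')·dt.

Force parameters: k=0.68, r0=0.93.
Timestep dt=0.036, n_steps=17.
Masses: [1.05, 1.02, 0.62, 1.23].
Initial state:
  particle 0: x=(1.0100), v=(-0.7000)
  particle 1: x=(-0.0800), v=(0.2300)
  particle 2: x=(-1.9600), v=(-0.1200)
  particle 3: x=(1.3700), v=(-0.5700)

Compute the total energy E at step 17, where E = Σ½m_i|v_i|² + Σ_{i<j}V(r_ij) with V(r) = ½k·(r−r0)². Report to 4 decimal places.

4.3758

step 0: x0=(1.0100) x1=(-0.0800) x2=(-1.9600) x3=(1.3700)
step 1: x0=(0.9836) x1=(-0.0718) x2=(-1.9605) x3=(1.3486)
step 2: x0=(0.9550) x1=(-0.0640) x2=(-1.9534) x3=(1.3256)
step 3: x0=(0.9242) x1=(-0.0565) x2=(-1.9387) x3=(1.3010)
step 4: x0=(0.8912) x1=(-0.0494) x2=(-1.9167) x3=(1.2748)
step 5: x0=(0.8562) x1=(-0.0427) x2=(-1.8875) x3=(1.2471)
step 6: x0=(0.8192) x1=(-0.0366) x2=(-1.8512) x3=(1.2180)
step 7: x0=(0.7804) x1=(-0.0310) x2=(-1.8082) x3=(1.1874)
step 8: x0=(0.7399) x1=(-0.0260) x2=(-1.7587) x3=(1.1556)
step 9: x0=(0.6978) x1=(-0.0216) x2=(-1.7030) x3=(1.1225)
step 10: x0=(0.6541) x1=(-0.0179) x2=(-1.6414) x3=(1.0883)
step 11: x0=(0.6092) x1=(-0.0148) x2=(-1.5744) x3=(1.0530)
step 12: x0=(0.5630) x1=(-0.0124) x2=(-1.5023) x3=(1.0167)
step 13: x0=(0.5157) x1=(-0.0107) x2=(-1.4255) x3=(0.9796)
step 14: x0=(0.4676) x1=(-0.0098) x2=(-1.3444) x3=(0.9417)
step 15: x0=(0.4187) x1=(-0.0095) x2=(-1.2597) x3=(0.9031)
step 16: x0=(0.3693) x1=(-0.0100) x2=(-1.1716) x3=(0.8640)
step 17: x0=(0.3194) x1=(-0.0112) x2=(-1.0808) x3=(0.8245)
step 0 velocities: v0=(-0.7000) v1=(0.2300) v2=(-0.1200) v3=(-0.5700)
step 0: KE=0.4885, PE=3.8913, E=4.3798
step 17 velocities: v0=(-1.3888) v1=(-0.0437) v2=(2.5541) v3=(-1.1030)
step 17: KE=3.7841, PE=0.5917, E=4.3758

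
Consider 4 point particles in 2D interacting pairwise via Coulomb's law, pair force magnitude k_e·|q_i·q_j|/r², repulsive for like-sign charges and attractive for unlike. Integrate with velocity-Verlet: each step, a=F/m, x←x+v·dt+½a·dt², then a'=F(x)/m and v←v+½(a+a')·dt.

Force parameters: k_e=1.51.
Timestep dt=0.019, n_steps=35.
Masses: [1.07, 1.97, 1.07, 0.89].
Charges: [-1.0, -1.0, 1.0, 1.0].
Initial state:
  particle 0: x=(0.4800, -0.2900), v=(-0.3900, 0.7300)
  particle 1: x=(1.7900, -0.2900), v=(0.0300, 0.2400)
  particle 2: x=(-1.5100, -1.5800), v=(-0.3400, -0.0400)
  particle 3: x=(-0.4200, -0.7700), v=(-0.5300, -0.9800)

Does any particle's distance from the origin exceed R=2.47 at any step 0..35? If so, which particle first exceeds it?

no

step 0: x0=(0.4800, -0.2900) x1=(1.7900, -0.2900) x2=(-1.5100, -1.5800) x3=(-0.4200, -0.7700)
step 1: x0=(0.4722, -0.2763) x1=(1.7906, -0.2854) x2=(-1.5165, -1.5808) x3=(-0.4296, -0.7884)
step 2: x0=(0.4636, -0.2628) x1=(1.7913, -0.2809) x2=(-1.5231, -1.5817) x3=(-0.4384, -0.8062)
step 3: x0=(0.4542, -0.2497) x1=(1.7921, -0.2764) x2=(-1.5299, -1.5827) x3=(-0.4462, -0.8236)
step 4: x0=(0.4442, -0.2368) x1=(1.7930, -0.2719) x2=(-1.5368, -1.5839) x3=(-0.4532, -0.8404)
step 5: x0=(0.4334, -0.2242) x1=(1.7939, -0.2675) x2=(-1.5438, -1.5851) x3=(-0.4594, -0.8567)
step 6: x0=(0.4219, -0.2119) x1=(1.7950, -0.2630) x2=(-1.5509, -1.5864) x3=(-0.4648, -0.8725)
step 7: x0=(0.4097, -0.1998) x1=(1.7961, -0.2586) x2=(-1.5582, -1.5878) x3=(-0.4693, -0.8878)
step 8: x0=(0.3969, -0.1881) x1=(1.7972, -0.2542) x2=(-1.5657, -1.5893) x3=(-0.4730, -0.9025)
step 9: x0=(0.3834, -0.1767) x1=(1.7985, -0.2499) x2=(-1.5732, -1.5910) x3=(-0.4760, -0.9167)
step 10: x0=(0.3693, -0.1655) x1=(1.7998, -0.2456) x2=(-1.5810, -1.5927) x3=(-0.4782, -0.9304)
step 11: x0=(0.3546, -0.1547) x1=(1.8012, -0.2413) x2=(-1.5889, -1.5945) x3=(-0.4796, -0.9435)
step 12: x0=(0.3393, -0.1442) x1=(1.8027, -0.2370) x2=(-1.5970, -1.5964) x3=(-0.4802, -0.9561)
step 13: x0=(0.3234, -0.1339) x1=(1.8042, -0.2328) x2=(-1.6052, -1.5984) x3=(-0.4801, -0.9681)
step 14: x0=(0.3070, -0.1240) x1=(1.8058, -0.2286) x2=(-1.6136, -1.6004) x3=(-0.4792, -0.9796)
step 15: x0=(0.2900, -0.1144) x1=(1.8075, -0.2244) x2=(-1.6221, -1.6026) x3=(-0.4777, -0.9906)
step 16: x0=(0.2725, -0.1051) x1=(1.8092, -0.2203) x2=(-1.6308, -1.6048) x3=(-0.4754, -1.0010)
step 17: x0=(0.2544, -0.0962) x1=(1.8109, -0.2162) x2=(-1.6397, -1.6071) x3=(-0.4724, -1.0109)
step 18: x0=(0.2359, -0.0876) x1=(1.8127, -0.2121) x2=(-1.6488, -1.6094) x3=(-0.4687, -1.0202)
step 19: x0=(0.2168, -0.0793) x1=(1.8146, -0.2080) x2=(-1.6580, -1.6119) x3=(-0.4643, -1.0290)
step 20: x0=(0.1973, -0.0713) x1=(1.8165, -0.2040) x2=(-1.6673, -1.6143) x3=(-0.4592, -1.0372)
step 21: x0=(0.1773, -0.0637) x1=(1.8184, -0.2000) x2=(-1.6768, -1.6169) x3=(-0.4535, -1.0449)
step 22: x0=(0.1569, -0.0565) x1=(1.8204, -0.1961) x2=(-1.6865, -1.6195) x3=(-0.4472, -1.0520)
step 23: x0=(0.1360, -0.0496) x1=(1.8224, -0.1922) x2=(-1.6963, -1.6221) x3=(-0.4402, -1.0586)
step 24: x0=(0.1146, -0.0431) x1=(1.8244, -0.1883) x2=(-1.7063, -1.6248) x3=(-0.4326, -1.0645)
step 25: x0=(0.0929, -0.0369) x1=(1.8265, -0.1844) x2=(-1.7164, -1.6275) x3=(-0.4244, -1.0700)
step 26: x0=(0.0707, -0.0312) x1=(1.8286, -0.1806) x2=(-1.7266, -1.6302) x3=(-0.4156, -1.0748)
step 27: x0=(0.0482, -0.0258) x1=(1.8307, -0.1768) x2=(-1.7370, -1.6330) x3=(-0.4062, -1.0791)
step 28: x0=(0.0253, -0.0209) x1=(1.8329, -0.1731) x2=(-1.7475, -1.6357) x3=(-0.3963, -1.0828)
step 29: x0=(0.0020, -0.0163) x1=(1.8351, -0.1694) x2=(-1.7581, -1.6385) x3=(-0.3858, -1.0859)
step 30: x0=(-0.0216, -0.0122) x1=(1.8373, -0.1657) x2=(-1.7689, -1.6414) x3=(-0.3748, -1.0884)
step 31: x0=(-0.0456, -0.0085) x1=(1.8395, -0.1620) x2=(-1.7798, -1.6442) x3=(-0.3634, -1.0903)
step 32: x0=(-0.0699, -0.0052) x1=(1.8418, -0.1584) x2=(-1.7907, -1.6470) x3=(-0.3514, -1.0917)
step 33: x0=(-0.0945, -0.0024) x1=(1.8440, -0.1548) x2=(-1.8018, -1.6498) x3=(-0.3390, -1.0924)
step 34: x0=(-0.1194, -0.0000) x1=(1.8463, -0.1512) x2=(-1.8130, -1.6527) x3=(-0.3261, -1.0925)
step 35: x0=(-0.1445, 0.0019) x1=(1.8485, -0.1477) x2=(-1.8243, -1.6555) x3=(-0.3128, -1.0920)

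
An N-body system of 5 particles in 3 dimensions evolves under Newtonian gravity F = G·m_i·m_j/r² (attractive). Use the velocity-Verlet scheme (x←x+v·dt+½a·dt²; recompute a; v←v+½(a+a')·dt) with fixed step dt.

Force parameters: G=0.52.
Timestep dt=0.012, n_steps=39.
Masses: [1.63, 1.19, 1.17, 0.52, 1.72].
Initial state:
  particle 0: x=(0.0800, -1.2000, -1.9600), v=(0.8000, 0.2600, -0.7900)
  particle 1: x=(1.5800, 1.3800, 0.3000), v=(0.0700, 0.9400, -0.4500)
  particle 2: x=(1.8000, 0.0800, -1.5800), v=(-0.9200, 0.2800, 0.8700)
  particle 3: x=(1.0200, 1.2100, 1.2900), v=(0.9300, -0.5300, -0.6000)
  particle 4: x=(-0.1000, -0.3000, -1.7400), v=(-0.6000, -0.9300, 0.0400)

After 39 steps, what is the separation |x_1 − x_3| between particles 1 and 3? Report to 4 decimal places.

1.1942

step 0: x0=(0.0800, -1.2000, -1.9600) x1=(1.5800, 1.3800, 0.3000) x2=(1.8000, 0.0800, -1.5800) x3=(1.0200, 1.2100, 1.2900) x4=(-0.1000, -0.3000, -1.7400)
step 1: x0=(0.0896, -1.1968, -1.9695) x1=(1.5808, 1.3913, 0.2946) x2=(1.7889, 0.0834, -1.5696) x3=(1.0312, 1.2036, 1.2828) x4=(-0.1072, -0.3112, -1.7395)
step 2: x0=(0.0992, -1.1934, -1.9789) x1=(1.5816, 1.4025, 0.2892) x2=(1.7778, 0.0867, -1.5591) x3=(1.0424, 1.1973, 1.2754) x4=(-0.1143, -0.3226, -1.7391)
step 3: x0=(0.1087, -1.1899, -1.9882) x1=(1.5824, 1.4137, 0.2838) x2=(1.7666, 0.0900, -1.5486) x3=(1.0536, 1.1909, 1.2680) x4=(-0.1213, -0.3340, -1.7387)
step 4: x0=(0.1183, -1.1863, -1.9976) x1=(1.5832, 1.4249, 0.2784) x2=(1.7554, 0.0933, -1.5382) x3=(1.0649, 1.1846, 1.2606) x4=(-0.1283, -0.3456, -1.7383)
step 5: x0=(0.1278, -1.1824, -2.0068) x1=(1.5839, 1.4361, 0.2730) x2=(1.7441, 0.0967, -1.5277) x3=(1.0762, 1.1782, 1.2530) x4=(-0.1353, -0.3573, -1.7379)
step 6: x0=(0.1373, -1.1785, -2.0160) x1=(1.5846, 1.4472, 0.2676) x2=(1.7328, 0.1000, -1.5172) x3=(1.0875, 1.1719, 1.2453) x4=(-0.1421, -0.3691, -1.7376)
step 7: x0=(0.1468, -1.1743, -2.0252) x1=(1.5853, 1.4583, 0.2622) x2=(1.7213, 0.1032, -1.5067) x3=(1.0988, 1.1655, 1.2376) x4=(-0.1489, -0.3811, -1.7373)
step 8: x0=(0.1562, -1.1700, -2.0342) x1=(1.5860, 1.4693, 0.2568) x2=(1.7099, 0.1065, -1.4962) x3=(1.1102, 1.1592, 1.2298) x4=(-0.1556, -0.3932, -1.7370)
step 9: x0=(0.1656, -1.1655, -2.0433) x1=(1.5866, 1.4804, 0.2513) x2=(1.6984, 0.1098, -1.4857) x3=(1.1216, 1.1528, 1.2219) x4=(-0.1622, -0.4054, -1.7368)
step 10: x0=(0.1749, -1.1609, -2.0522) x1=(1.5873, 1.4913, 0.2459) x2=(1.6868, 0.1130, -1.4752) x3=(1.1330, 1.1465, 1.2139) x4=(-0.1687, -0.4177, -1.7367)
step 11: x0=(0.1842, -1.1561, -2.0611) x1=(1.5879, 1.5023, 0.2405) x2=(1.6752, 0.1162, -1.4646) x3=(1.1445, 1.1402, 1.2059) x4=(-0.1752, -0.4302, -1.7365)
step 12: x0=(0.1935, -1.1512, -2.0699) x1=(1.5885, 1.5132, 0.2351) x2=(1.6635, 0.1194, -1.4541) x3=(1.1560, 1.1339, 1.1977) x4=(-0.1815, -0.4427, -1.7365)
step 13: x0=(0.2027, -1.1460, -2.0786) x1=(1.5890, 1.5241, 0.2297) x2=(1.6518, 0.1226, -1.4436) x3=(1.1675, 1.1276, 1.1895) x4=(-0.1878, -0.4554, -1.7365)
step 14: x0=(0.2118, -1.1408, -2.0873) x1=(1.5896, 1.5350, 0.2243) x2=(1.6400, 0.1258, -1.4330) x3=(1.1790, 1.1213, 1.1811) x4=(-0.1939, -0.4682, -1.7365)
step 15: x0=(0.2209, -1.1354, -2.0958) x1=(1.5901, 1.5458, 0.2189) x2=(1.6281, 0.1290, -1.4225) x3=(1.1905, 1.1151, 1.1727) x4=(-0.2000, -0.4811, -1.7366)
step 16: x0=(0.2298, -1.1298, -2.1043) x1=(1.5906, 1.5566, 0.2135) x2=(1.6162, 0.1322, -1.4120) x3=(1.2021, 1.1088, 1.1643) x4=(-0.2059, -0.4942, -1.7367)
step 17: x0=(0.2388, -1.1241, -2.1127) x1=(1.5911, 1.5673, 0.2081) x2=(1.6043, 0.1353, -1.4014) x3=(1.2137, 1.1026, 1.1557) x4=(-0.2117, -0.5073, -1.7369)
step 18: x0=(0.2476, -1.1182, -2.1210) x1=(1.5915, 1.5780, 0.2027) x2=(1.5923, 0.1384, -1.3909) x3=(1.2253, 1.0964, 1.1470) x4=(-0.2174, -0.5206, -1.7372)
step 19: x0=(0.2564, -1.1122, -2.1292) x1=(1.5920, 1.5887, 0.1973) x2=(1.5802, 0.1415, -1.3803) x3=(1.2369, 1.0902, 1.1383) x4=(-0.2230, -0.5339, -1.7376)
step 20: x0=(0.2651, -1.1060, -2.1373) x1=(1.5924, 1.5993, 0.1919) x2=(1.5681, 0.1446, -1.3698) x3=(1.2486, 1.0840, 1.1295) x4=(-0.2285, -0.5474, -1.7380)
step 21: x0=(0.2737, -1.0997, -2.1453) x1=(1.5928, 1.6099, 0.1865) x2=(1.5559, 0.1477, -1.3592) x3=(1.2602, 1.0778, 1.1205) x4=(-0.2338, -0.5609, -1.7384)
step 22: x0=(0.2822, -1.0933, -2.1532) x1=(1.5932, 1.6205, 0.1811) x2=(1.5437, 0.1507, -1.3487) x3=(1.2719, 1.0717, 1.1116) x4=(-0.2390, -0.5746, -1.7390)
step 23: x0=(0.2906, -1.0867, -2.1610) x1=(1.5936, 1.6310, 0.1756) x2=(1.5315, 0.1538, -1.3381) x3=(1.2836, 1.0656, 1.1025) x4=(-0.2441, -0.5883, -1.7396)
step 24: x0=(0.2989, -1.0800, -2.1687) x1=(1.5939, 1.6414, 0.1702) x2=(1.5191, 0.1568, -1.3275) x3=(1.2953, 1.0595, 1.0933) x4=(-0.2490, -0.6022, -1.7403)
step 25: x0=(0.3071, -1.0732, -2.1762) x1=(1.5943, 1.6518, 0.1648) x2=(1.5068, 0.1598, -1.3170) x3=(1.3070, 1.0534, 1.0841) x4=(-0.2538, -0.6161, -1.7411)
step 26: x0=(0.3152, -1.0663, -2.1837) x1=(1.5946, 1.6622, 0.1594) x2=(1.4944, 0.1628, -1.3065) x3=(1.3188, 1.0473, 1.0747) x4=(-0.2585, -0.6301, -1.7419)
step 27: x0=(0.3233, -1.0592, -2.1911) x1=(1.5949, 1.6726, 0.1540) x2=(1.4819, 0.1657, -1.2959) x3=(1.3305, 1.0413, 1.0653) x4=(-0.2630, -0.6441, -1.7429)
step 28: x0=(0.3312, -1.0520, -2.1983) x1=(1.5952, 1.6828, 0.1486) x2=(1.4694, 0.1687, -1.2854) x3=(1.3423, 1.0353, 1.0559) x4=(-0.2674, -0.6583, -1.7439)
step 29: x0=(0.3389, -1.0448, -2.2055) x1=(1.5954, 1.6931, 0.1432) x2=(1.4568, 0.1716, -1.2748) x3=(1.3540, 1.0293, 1.0463) x4=(-0.2717, -0.6725, -1.7449)
step 30: x0=(0.3466, -1.0374, -2.2125) x1=(1.5957, 1.7033, 0.1378) x2=(1.4442, 0.1745, -1.2643) x3=(1.3658, 1.0234, 1.0366) x4=(-0.2758, -0.6867, -1.7461)
step 31: x0=(0.3542, -1.0300, -2.2194) x1=(1.5959, 1.7134, 0.1324) x2=(1.4315, 0.1774, -1.2538) x3=(1.3776, 1.0174, 1.0269) x4=(-0.2797, -0.7010, -1.7474)
step 32: x0=(0.3617, -1.0224, -2.2262) x1=(1.5962, 1.7236, 0.1270) x2=(1.4188, 0.1803, -1.2432) x3=(1.3894, 1.0116, 1.0171) x4=(-0.2835, -0.7154, -1.7487)
step 33: x0=(0.3690, -1.0148, -2.2329) x1=(1.5964, 1.7336, 0.1216) x2=(1.4061, 0.1832, -1.2327) x3=(1.4012, 1.0057, 1.0072) x4=(-0.2872, -0.7298, -1.7501)
step 34: x0=(0.3762, -1.0071, -2.2394) x1=(1.5966, 1.7436, 0.1162) x2=(1.3933, 0.1860, -1.2222) x3=(1.4130, 0.9998, 0.9972) x4=(-0.2907, -0.7442, -1.7516)
step 35: x0=(0.3833, -0.9993, -2.2459) x1=(1.5967, 1.7536, 0.1107) x2=(1.3805, 0.1888, -1.2117) x3=(1.4248, 0.9940, 0.9872) x4=(-0.2940, -0.7587, -1.7531)
step 36: x0=(0.3903, -0.9914, -2.2522) x1=(1.5969, 1.7635, 0.1053) x2=(1.3676, 0.1916, -1.2012) x3=(1.4366, 0.9882, 0.9771) x4=(-0.2972, -0.7732, -1.7548)
step 37: x0=(0.3972, -0.9835, -2.2584) x1=(1.5971, 1.7734, 0.0999) x2=(1.3547, 0.1944, -1.1907) x3=(1.4484, 0.9825, 0.9669) x4=(-0.3003, -0.7877, -1.7565)
step 38: x0=(0.4040, -0.9756, -2.2645) x1=(1.5972, 1.7833, 0.0945) x2=(1.3417, 0.1971, -1.1803) x3=(1.4602, 0.9767, 0.9566) x4=(-0.3032, -0.8022, -1.7583)
step 39: x0=(0.4106, -0.9675, -2.2705) x1=(1.5973, 1.7930, 0.0891) x2=(1.3287, 0.1999, -1.1698) x3=(1.4720, 0.9710, 0.9463) x4=(-0.3060, -0.8168, -1.7602)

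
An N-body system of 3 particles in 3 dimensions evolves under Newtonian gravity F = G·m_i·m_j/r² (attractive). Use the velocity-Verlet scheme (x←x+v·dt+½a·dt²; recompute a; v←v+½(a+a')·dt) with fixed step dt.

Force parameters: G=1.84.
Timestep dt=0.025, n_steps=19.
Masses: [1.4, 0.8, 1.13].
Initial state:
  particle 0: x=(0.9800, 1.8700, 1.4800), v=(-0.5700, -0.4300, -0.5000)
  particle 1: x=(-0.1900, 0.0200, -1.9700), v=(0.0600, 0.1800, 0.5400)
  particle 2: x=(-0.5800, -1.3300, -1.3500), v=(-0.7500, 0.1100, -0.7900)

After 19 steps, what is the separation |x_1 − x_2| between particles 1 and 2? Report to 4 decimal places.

1.4163

step 0: x0=(0.9800, 1.8700, 1.4800) x1=(-0.1900, 0.0200, -1.9700) x2=(-0.5800, -1.3300, -1.3500)
step 1: x0=(0.9657, 1.8592, 1.4675) x1=(-0.1886, 0.0243, -1.9563) x2=(-0.5987, -1.3271, -1.3698)
step 2: x0=(0.9514, 1.8484, 1.4548) x1=(-0.1872, 0.0281, -1.9424) x2=(-0.6172, -1.3237, -1.3897)
step 3: x0=(0.9371, 1.8374, 1.4421) x1=(-0.1860, 0.0315, -1.9282) x2=(-0.6357, -1.3199, -1.4097)
step 4: x0=(0.9227, 1.8264, 1.4293) x1=(-0.1850, 0.0344, -1.9136) x2=(-0.6539, -1.3158, -1.4298)
step 5: x0=(0.9083, 1.8154, 1.4164) x1=(-0.1841, 0.0369, -1.8989) x2=(-0.6720, -1.3112, -1.4500)
step 6: x0=(0.8938, 1.8042, 1.4034) x1=(-0.1833, 0.0389, -1.8838) x2=(-0.6900, -1.3062, -1.4702)
step 7: x0=(0.8793, 1.7930, 1.3903) x1=(-0.1828, 0.0404, -1.8685) x2=(-0.7078, -1.3008, -1.4905)
step 8: x0=(0.8648, 1.7818, 1.3772) x1=(-0.1824, 0.0414, -1.8530) x2=(-0.7254, -1.2949, -1.5109)
step 9: x0=(0.8502, 1.7704, 1.3639) x1=(-0.1821, 0.0420, -1.8372) x2=(-0.7428, -1.2886, -1.5313)
step 10: x0=(0.8356, 1.7590, 1.3505) x1=(-0.1821, 0.0420, -1.8212) x2=(-0.7601, -1.2819, -1.5517)
step 11: x0=(0.8209, 1.7475, 1.3371) x1=(-0.1823, 0.0416, -1.8050) x2=(-0.7771, -1.2747, -1.5722)
step 12: x0=(0.8062, 1.7359, 1.3235) x1=(-0.1827, 0.0407, -1.7886) x2=(-0.7940, -1.2671, -1.5927)
step 13: x0=(0.7915, 1.7243, 1.3099) x1=(-0.1833, 0.0393, -1.7721) x2=(-0.8106, -1.2591, -1.6132)
step 14: x0=(0.7767, 1.7125, 1.2961) x1=(-0.1842, 0.0374, -1.7553) x2=(-0.8270, -1.2506, -1.6337)
step 15: x0=(0.7619, 1.7007, 1.2823) x1=(-0.1853, 0.0350, -1.7384) x2=(-0.8432, -1.2416, -1.6541)
step 16: x0=(0.7470, 1.6889, 1.2683) x1=(-0.1866, 0.0321, -1.7214) x2=(-0.8592, -1.2323, -1.6746)
step 17: x0=(0.7321, 1.6769, 1.2542) x1=(-0.1883, 0.0287, -1.7042) x2=(-0.8749, -1.2224, -1.6950)
step 18: x0=(0.7171, 1.6649, 1.2400) x1=(-0.1902, 0.0248, -1.6869) x2=(-0.8904, -1.2121, -1.7153)
step 19: x0=(0.7021, 1.6528, 1.2258) x1=(-0.1923, 0.0204, -1.6695) x2=(-0.9056, -1.2014, -1.7356)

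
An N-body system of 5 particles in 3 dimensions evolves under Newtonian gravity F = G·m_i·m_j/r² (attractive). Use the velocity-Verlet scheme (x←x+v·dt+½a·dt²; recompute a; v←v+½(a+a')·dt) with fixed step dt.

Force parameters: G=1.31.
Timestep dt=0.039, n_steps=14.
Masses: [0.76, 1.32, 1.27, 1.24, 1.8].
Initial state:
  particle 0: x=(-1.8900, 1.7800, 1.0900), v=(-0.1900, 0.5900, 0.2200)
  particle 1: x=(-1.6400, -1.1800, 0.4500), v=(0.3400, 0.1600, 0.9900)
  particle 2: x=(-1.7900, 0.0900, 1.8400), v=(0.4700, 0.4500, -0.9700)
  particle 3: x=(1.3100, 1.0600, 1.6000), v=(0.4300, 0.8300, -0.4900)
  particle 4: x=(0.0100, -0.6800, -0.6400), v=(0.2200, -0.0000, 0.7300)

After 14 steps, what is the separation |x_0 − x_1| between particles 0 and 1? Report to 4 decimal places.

step 0: x0=(-1.8900, 1.7800, 1.0900) x1=(-1.6400, -1.1800, 0.4500) x2=(-1.7900, 0.0900, 1.8400) x3=(1.3100, 1.0600, 1.6000) x4=(0.0100, -0.6800, -0.6400)
step 1: x0=(-1.8972, 1.8024, 1.0986) x1=(-1.6264, -1.1733, 0.4887) x2=(-1.7714, 0.1075, 1.8017) x3=(1.3264, 1.0922, 1.5807) x4=(0.0183, -0.6799, -0.6111)
step 2: x0=(-1.9039, 1.8236, 1.1074) x1=(-1.6120, -1.1656, 0.5275) x2=(-1.7524, 0.1248, 1.7623) x3=(1.3422, 1.1240, 1.5611) x4=(0.0259, -0.6797, -0.5815)
step 3: x0=(-1.9102, 1.8436, 1.1163) x1=(-1.5969, -1.1569, 0.5665) x2=(-1.7329, 0.1420, 1.7219) x3=(1.3574, 1.1555, 1.5413) x4=(0.0330, -0.6794, -0.5511)
step 4: x0=(-1.9161, 1.8623, 1.1253) x1=(-1.5810, -1.1471, 0.6056) x2=(-1.7129, 0.1589, 1.6804) x3=(1.3719, 1.1866, 1.5211) x4=(0.0394, -0.6788, -0.5198)
step 5: x0=(-1.9214, 1.8799, 1.1344) x1=(-1.5644, -1.1361, 0.6449) x2=(-1.6925, 0.1755, 1.6379) x3=(1.3857, 1.2173, 1.5006) x4=(0.0451, -0.6781, -0.4878)
step 6: x0=(-1.9263, 1.8961, 1.1436) x1=(-1.5470, -1.1240, 0.6843) x2=(-1.6715, 0.1917, 1.5944) x3=(1.3989, 1.2476, 1.4798) x4=(0.0503, -0.6772, -0.4550)
step 7: x0=(-1.9307, 1.9111, 1.1528) x1=(-1.5290, -1.1106, 0.7238) x2=(-1.6500, 0.2074, 1.5498) x3=(1.4115, 1.2775, 1.4587) x4=(0.0547, -0.6761, -0.4213)
step 8: x0=(-1.9345, 1.9248, 1.1621) x1=(-1.5102, -1.0959, 0.7634) x2=(-1.6280, 0.2227, 1.5042) x3=(1.4233, 1.3070, 1.4373) x4=(0.0585, -0.6748, -0.3868)
step 9: x0=(-1.9378, 1.9372, 1.1713) x1=(-1.4906, -1.0797, 0.8030) x2=(-1.6055, 0.2373, 1.4576) x3=(1.4345, 1.3361, 1.4157) x4=(0.0616, -0.6733, -0.3515)
step 10: x0=(-1.9405, 1.9483, 1.1806) x1=(-1.4704, -1.0621, 0.8427) x2=(-1.5824, 0.2512, 1.4100) x3=(1.4450, 1.3647, 1.3938) x4=(0.0641, -0.6715, -0.3153)
step 11: x0=(-1.9427, 1.9580, 1.1899) x1=(-1.4494, -1.0429, 0.8824) x2=(-1.5587, 0.2644, 1.3615) x3=(1.4549, 1.3929, 1.3716) x4=(0.0657, -0.6694, -0.2782)
step 12: x0=(-1.9443, 1.9665, 1.1991) x1=(-1.4276, -1.0221, 0.9219) x2=(-1.5345, 0.2766, 1.3120) x3=(1.4641, 1.4206, 1.3492) x4=(0.0667, -0.6670, -0.2403)
step 13: x0=(-1.9453, 1.9737, 1.2083) x1=(-1.4051, -0.9994, 0.9614) x2=(-1.5096, 0.2878, 1.2618) x3=(1.4726, 1.4479, 1.3266) x4=(0.0669, -0.6643, -0.2015)
step 14: x0=(-1.9457, 1.9795, 1.2173) x1=(-1.3819, -0.9750, 1.0005) x2=(-1.4841, 0.2978, 1.2108) x3=(1.4804, 1.4747, 1.3037) x4=(0.0663, -0.6612, -0.1617)

3.0156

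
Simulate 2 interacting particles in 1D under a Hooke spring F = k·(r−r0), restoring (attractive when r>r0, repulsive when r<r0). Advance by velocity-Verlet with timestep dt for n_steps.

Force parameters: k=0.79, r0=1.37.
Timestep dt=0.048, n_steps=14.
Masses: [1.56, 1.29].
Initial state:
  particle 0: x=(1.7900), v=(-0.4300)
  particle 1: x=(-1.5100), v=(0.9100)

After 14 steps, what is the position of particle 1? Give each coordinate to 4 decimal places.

step 0: x0=(1.7900) x1=(-1.5100)
step 1: x0=(1.7682) x1=(-1.4650)
step 2: x0=(1.7443) x1=(-1.4173)
step 3: x0=(1.7183) x1=(-1.3671)
step 4: x0=(1.6902) x1=(-1.3145)
step 5: x0=(1.6603) x1=(-1.2595)
step 6: x0=(1.6285) x1=(-1.2024)
step 7: x0=(1.5951) x1=(-1.1433)
step 8: x0=(1.5600) x1=(-1.0822)
step 9: x0=(1.5235) x1=(-1.0193)
step 10: x0=(1.4856) x1=(-0.9547)
step 11: x0=(1.4465) x1=(-0.8886)
step 12: x0=(1.4062) x1=(-0.8212)
step 13: x0=(1.3649) x1=(-0.7526)
step 14: x0=(1.3228) x1=(-0.6829)

(-0.6829)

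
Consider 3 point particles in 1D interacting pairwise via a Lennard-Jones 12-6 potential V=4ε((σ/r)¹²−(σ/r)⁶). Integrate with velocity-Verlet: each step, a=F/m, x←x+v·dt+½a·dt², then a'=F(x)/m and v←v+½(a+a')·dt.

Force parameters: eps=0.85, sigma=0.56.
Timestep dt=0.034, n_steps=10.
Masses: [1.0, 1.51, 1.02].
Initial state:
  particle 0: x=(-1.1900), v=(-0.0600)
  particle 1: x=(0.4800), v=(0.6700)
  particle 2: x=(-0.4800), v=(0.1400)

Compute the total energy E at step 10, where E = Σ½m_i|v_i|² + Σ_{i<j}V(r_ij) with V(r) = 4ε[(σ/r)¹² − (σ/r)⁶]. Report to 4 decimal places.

step 0: x0=(-1.1900) x1=(0.4800) x2=(-0.4800)
step 1: x0=(-1.1900) x1=(0.5025) x2=(-0.4768)
step 2: x0=(-1.1858) x1=(0.5244) x2=(-0.4769)
step 3: x0=(-1.1774) x1=(0.5459) x2=(-0.4805)
step 4: x0=(-1.1649) x1=(0.5670) x2=(-0.4875)
step 5: x0=(-1.1482) x1=(0.5878) x2=(-0.4981)
step 6: x0=(-1.1289) x1=(0.6083) x2=(-0.5109)
step 7: x0=(-1.1118) x1=(0.6286) x2=(-0.5212)
step 8: x0=(-1.1079) x1=(0.6486) x2=(-0.5183)
step 9: x0=(-1.1177) x1=(0.6686) x2=(-0.5017)
step 10: x0=(-1.1303) x1=(0.6883) x2=(-0.4821)
step 0 velocities: v0=(-0.0600) v1=(0.6700) v2=(0.1400)
step 0: KE=0.3507, PE=-0.7550, E=-0.4043
step 10 velocities: v0=(-0.3332) v1=(0.5787) v2=(0.5430)
step 10: KE=0.4587, PE=-0.8692, E=-0.4105

-0.4105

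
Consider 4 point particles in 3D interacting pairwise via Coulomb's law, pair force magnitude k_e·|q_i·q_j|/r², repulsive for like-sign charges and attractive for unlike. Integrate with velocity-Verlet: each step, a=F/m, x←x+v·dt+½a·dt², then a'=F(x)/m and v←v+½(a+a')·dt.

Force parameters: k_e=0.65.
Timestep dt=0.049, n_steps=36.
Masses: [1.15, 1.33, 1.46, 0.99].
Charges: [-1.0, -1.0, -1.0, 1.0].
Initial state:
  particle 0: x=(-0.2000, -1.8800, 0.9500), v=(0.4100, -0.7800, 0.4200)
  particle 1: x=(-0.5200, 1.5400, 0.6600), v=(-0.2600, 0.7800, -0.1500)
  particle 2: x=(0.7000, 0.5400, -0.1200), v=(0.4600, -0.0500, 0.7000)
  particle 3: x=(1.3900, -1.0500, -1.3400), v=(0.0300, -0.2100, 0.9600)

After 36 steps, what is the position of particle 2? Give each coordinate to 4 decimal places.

(1.6662, 0.2728, 0.9713)

step 0: x0=(-0.2000, -1.8800, 0.9500) x1=(-0.5200, 1.5400, 0.6600) x2=(0.7000, 0.5400, -0.1200) x3=(1.3900, -1.0500, -1.3400)
step 1: x0=(-0.1799, -1.9183, 0.9706) x1=(-0.5329, 1.5783, 0.6527) x2=(0.7227, 0.5374, -0.0859) x3=(1.3913, -1.0601, -1.2928)
step 2: x0=(-0.1597, -1.9569, 0.9911) x1=(-0.5459, 1.6169, 0.6455) x2=(0.7458, 0.5346, -0.0521) x3=(1.3924, -1.0700, -1.2451)
step 3: x0=(-0.1395, -1.9956, 1.0115) x1=(-0.5592, 1.6558, 0.6384) x2=(0.7692, 0.5315, -0.0186) x3=(1.3932, -1.0796, -1.1971)
step 4: x0=(-0.1193, -2.0345, 1.0319) x1=(-0.5727, 1.6949, 0.6314) x2=(0.7930, 0.5281, 0.0146) x3=(1.3937, -1.0889, -1.1486)
step 5: x0=(-0.0990, -2.0736, 1.0522) x1=(-0.5865, 1.7342, 0.6244) x2=(0.8170, 0.5245, 0.0476) x3=(1.3940, -1.0978, -1.0997)
step 6: x0=(-0.0786, -2.1129, 1.0724) x1=(-0.6004, 1.7737, 0.6175) x2=(0.8414, 0.5206, 0.0802) x3=(1.3940, -1.1065, -1.0504)
step 7: x0=(-0.0582, -2.1523, 1.0926) x1=(-0.6145, 1.8134, 0.6106) x2=(0.8661, 0.5165, 0.1126) x3=(1.3937, -1.1149, -1.0008)
step 8: x0=(-0.0377, -2.1919, 1.1127) x1=(-0.6287, 1.8533, 0.6037) x2=(0.8911, 0.5121, 0.1448) x3=(1.3932, -1.1230, -0.9507)
step 9: x0=(-0.0172, -2.2316, 1.1327) x1=(-0.6432, 1.8934, 0.5969) x2=(0.9164, 0.5074, 0.1767) x3=(1.3924, -1.1308, -0.9002)
step 10: x0=(0.0034, -2.2715, 1.1527) x1=(-0.6578, 1.9337, 0.5901) x2=(0.9419, 0.5025, 0.2084) x3=(1.3914, -1.1383, -0.8493)
step 11: x0=(0.0241, -2.3114, 1.1725) x1=(-0.6725, 1.9741, 0.5833) x2=(0.9677, 0.4973, 0.2399) x3=(1.3901, -1.1455, -0.7980)
step 12: x0=(0.0448, -2.3515, 1.1923) x1=(-0.6874, 2.0147, 0.5765) x2=(0.9937, 0.4918, 0.2712) x3=(1.3885, -1.1523, -0.7462)
step 13: x0=(0.0656, -2.3917, 1.2119) x1=(-0.7025, 2.0554, 0.5697) x2=(1.0200, 0.4861, 0.3023) x3=(1.3867, -1.1589, -0.6941)
step 14: x0=(0.0865, -2.4320, 1.2315) x1=(-0.7176, 2.0963, 0.5628) x2=(1.0465, 0.4801, 0.3332) x3=(1.3847, -1.1651, -0.6416)
step 15: x0=(0.1074, -2.4724, 1.2510) x1=(-0.7329, 2.1373, 0.5560) x2=(1.0733, 0.4738, 0.3639) x3=(1.3824, -1.1710, -0.5887)
step 16: x0=(0.1285, -2.5128, 1.2703) x1=(-0.7483, 2.1785, 0.5492) x2=(1.1002, 0.4673, 0.3944) x3=(1.3799, -1.1766, -0.5353)
step 17: x0=(0.1495, -2.5533, 1.2896) x1=(-0.7638, 2.2197, 0.5423) x2=(1.1273, 0.4605, 0.4247) x3=(1.3772, -1.1819, -0.4816)
step 18: x0=(0.1707, -2.5939, 1.3088) x1=(-0.7794, 2.2611, 0.5355) x2=(1.1546, 0.4534, 0.4549) x3=(1.3742, -1.1869, -0.4274)
step 19: x0=(0.1919, -2.6345, 1.3278) x1=(-0.7951, 2.3026, 0.5286) x2=(1.1821, 0.4460, 0.4849) x3=(1.3711, -1.1915, -0.3729)
step 20: x0=(0.2132, -2.6752, 1.3468) x1=(-0.8109, 2.3441, 0.5217) x2=(1.2098, 0.4383, 0.5147) x3=(1.3677, -1.1958, -0.3180)
step 21: x0=(0.2346, -2.7159, 1.3657) x1=(-0.8268, 2.3858, 0.5147) x2=(1.2376, 0.4304, 0.5443) x3=(1.3641, -1.1997, -0.2626)
step 22: x0=(0.2561, -2.7566, 1.3844) x1=(-0.8428, 2.4276, 0.5078) x2=(1.2655, 0.4222, 0.5738) x3=(1.3604, -1.2033, -0.2069)
step 23: x0=(0.2776, -2.7973, 1.4030) x1=(-0.8588, 2.4694, 0.5008) x2=(1.2936, 0.4136, 0.6032) x3=(1.3564, -1.2066, -0.1508)
step 24: x0=(0.2992, -2.8381, 1.4216) x1=(-0.8749, 2.5113, 0.4938) x2=(1.3218, 0.4048, 0.6323) x3=(1.3523, -1.2095, -0.0943)
step 25: x0=(0.3209, -2.8788, 1.4400) x1=(-0.8911, 2.5533, 0.4868) x2=(1.3502, 0.3957, 0.6613) x3=(1.3480, -1.2120, -0.0375)
step 26: x0=(0.3426, -2.9195, 1.4583) x1=(-0.9074, 2.5953, 0.4798) x2=(1.3786, 0.3862, 0.6902) x3=(1.3436, -1.2142, 0.0198)
step 27: x0=(0.3644, -2.9602, 1.4766) x1=(-0.9237, 2.6374, 0.4727) x2=(1.4071, 0.3764, 0.7189) x3=(1.3390, -1.2160, 0.0774)
step 28: x0=(0.3863, -3.0009, 1.4947) x1=(-0.9400, 2.6796, 0.4657) x2=(1.4357, 0.3663, 0.7475) x3=(1.3343, -1.2175, 0.1354)
step 29: x0=(0.4083, -3.0416, 1.5127) x1=(-0.9565, 2.7218, 0.4586) x2=(1.4644, 0.3559, 0.7759) x3=(1.3295, -1.2185, 0.1937)
step 30: x0=(0.4303, -3.0822, 1.5306) x1=(-0.9729, 2.7641, 0.4515) x2=(1.4932, 0.3451, 0.8042) x3=(1.3246, -1.2192, 0.2523)
step 31: x0=(0.4524, -3.1227, 1.5485) x1=(-0.9894, 2.8064, 0.4444) x2=(1.5220, 0.3339, 0.8324) x3=(1.3196, -1.2195, 0.3113)
step 32: x0=(0.4745, -3.1632, 1.5662) x1=(-1.0060, 2.8488, 0.4372) x2=(1.5508, 0.3225, 0.8604) x3=(1.3146, -1.2194, 0.3706)
step 33: x0=(0.4967, -3.2037, 1.5839) x1=(-1.0226, 2.8912, 0.4301) x2=(1.5796, 0.3106, 0.8883) x3=(1.3095, -1.2189, 0.4302)
step 34: x0=(0.5189, -3.2441, 1.6014) x1=(-1.0393, 2.9337, 0.4229) x2=(1.6085, 0.2984, 0.9161) x3=(1.3044, -1.2180, 0.4901)
step 35: x0=(0.5413, -3.2844, 1.6189) x1=(-1.0560, 2.9762, 0.4157) x2=(1.6373, 0.2858, 0.9438) x3=(1.2993, -1.2166, 0.5503)
step 36: x0=(0.5636, -3.3246, 1.6363) x1=(-1.0727, 3.0188, 0.4085) x2=(1.6662, 0.2728, 0.9713) x3=(1.2942, -1.2148, 0.6108)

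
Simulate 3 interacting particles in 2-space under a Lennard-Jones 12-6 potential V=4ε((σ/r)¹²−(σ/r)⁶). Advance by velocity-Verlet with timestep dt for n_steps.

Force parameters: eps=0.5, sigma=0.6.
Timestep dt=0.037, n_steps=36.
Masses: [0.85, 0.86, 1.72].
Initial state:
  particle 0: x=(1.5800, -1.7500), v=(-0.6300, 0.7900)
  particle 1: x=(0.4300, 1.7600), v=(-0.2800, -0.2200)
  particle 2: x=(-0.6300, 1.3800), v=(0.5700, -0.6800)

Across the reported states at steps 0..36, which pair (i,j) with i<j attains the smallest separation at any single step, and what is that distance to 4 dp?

step 0: x0=(1.5800, -1.7500) x1=(0.4300, 1.7600) x2=(-0.6300, 1.3800)
step 1: x0=(1.5567, -1.7208) x1=(0.4195, 1.7518) x2=(-0.6088, 1.3549)
step 2: x0=(1.5334, -1.6915) x1=(0.4085, 1.7434) x2=(-0.5874, 1.3298)
step 3: x0=(1.5101, -1.6623) x1=(0.3971, 1.7349) x2=(-0.5658, 1.3049)
step 4: x0=(1.4868, -1.6331) x1=(0.3852, 1.7261) x2=(-0.5440, 1.2800)
step 5: x0=(1.4634, -1.6038) x1=(0.3727, 1.7170) x2=(-0.5218, 1.2553)
step 6: x0=(1.4401, -1.5746) x1=(0.3595, 1.7076) x2=(-0.4993, 1.2308)
step 7: x0=(1.4168, -1.5454) x1=(0.3455, 1.6978) x2=(-0.4764, 1.2065)
step 8: x0=(1.3935, -1.5162) x1=(0.3306, 1.6874) x2=(-0.4530, 1.1825)
step 9: x0=(1.3702, -1.4869) x1=(0.3147, 1.6763) x2=(-0.4291, 1.1588)
step 10: x0=(1.3469, -1.4577) x1=(0.2975, 1.6643) x2=(-0.4047, 1.1355)
step 11: x0=(1.3236, -1.4285) x1=(0.2789, 1.6514) x2=(-0.3795, 1.1128)
step 12: x0=(1.3003, -1.3992) x1=(0.2588, 1.6371) x2=(-0.3535, 1.0907)
step 13: x0=(1.2770, -1.3700) x1=(0.2367, 1.6211) x2=(-0.3265, 1.0694)
step 14: x0=(1.2536, -1.3408) x1=(0.2127, 1.6031) x2=(-0.2986, 1.0492)
step 15: x0=(1.2303, -1.3115) x1=(0.1864, 1.5829) x2=(-0.2696, 1.0301)
step 16: x0=(1.2070, -1.2823) x1=(0.1584, 1.5604) x2=(-0.2396, 1.0121)
step 17: x0=(1.1837, -1.2530) x1=(0.1301, 1.5375) x2=(-0.2096, 0.9943)
step 18: x0=(1.1604, -1.2238) x1=(0.1055, 1.5206) x2=(-0.1814, 0.9735)
step 19: x0=(1.1371, -1.1946) x1=(0.0891, 1.5193) x2=(-0.1572, 0.9449)
step 20: x0=(1.1138, -1.1653) x1=(0.0781, 1.5305) x2=(-0.1358, 0.9101)
step 21: x0=(1.0904, -1.1361) x1=(0.0680, 1.5444) x2=(-0.1148, 0.8739)
step 22: x0=(1.0671, -1.1068) x1=(0.0573, 1.5564) x2=(-0.0936, 0.8387)
step 23: x0=(1.0438, -1.0776) x1=(0.0461, 1.5653) x2=(-0.0721, 0.8050)
step 24: x0=(1.0205, -1.0483) x1=(0.0343, 1.5712) x2=(-0.0503, 0.7728)
step 25: x0=(0.9972, -1.0191) x1=(0.0223, 1.5745) x2=(-0.0283, 0.7419)
step 26: x0=(0.9738, -0.9898) x1=(0.0101, 1.5754) x2=(-0.0063, 0.7122)
step 27: x0=(0.9505, -0.9605) x1=(-0.0021, 1.5744) x2=(0.0157, 0.6835)
step 28: x0=(0.9272, -0.9313) x1=(-0.0142, 1.5718) x2=(0.0377, 0.6555)
step 29: x0=(0.9038, -0.9020) x1=(-0.0263, 1.5678) x2=(0.0597, 0.6283)
step 30: x0=(0.8805, -0.8726) x1=(-0.0383, 1.5626) x2=(0.0816, 0.6016)
step 31: x0=(0.8571, -0.8433) x1=(-0.0502, 1.5564) x2=(0.1035, 0.5754)
step 32: x0=(0.8337, -0.8140) x1=(-0.0619, 1.5495) x2=(0.1253, 0.5496)
step 33: x0=(0.8103, -0.7845) x1=(-0.0735, 1.5418) x2=(0.1470, 0.5241)
step 34: x0=(0.7869, -0.7551) x1=(-0.0850, 1.5335) x2=(0.1687, 0.4989)
step 35: x0=(0.7634, -0.7255) x1=(-0.0963, 1.5247) x2=(0.1904, 0.4739)
step 36: x0=(0.7399, -0.6959) x1=(-0.1075, 1.5154) x2=(0.2120, 0.4491)

pair (1,2), distance 0.6177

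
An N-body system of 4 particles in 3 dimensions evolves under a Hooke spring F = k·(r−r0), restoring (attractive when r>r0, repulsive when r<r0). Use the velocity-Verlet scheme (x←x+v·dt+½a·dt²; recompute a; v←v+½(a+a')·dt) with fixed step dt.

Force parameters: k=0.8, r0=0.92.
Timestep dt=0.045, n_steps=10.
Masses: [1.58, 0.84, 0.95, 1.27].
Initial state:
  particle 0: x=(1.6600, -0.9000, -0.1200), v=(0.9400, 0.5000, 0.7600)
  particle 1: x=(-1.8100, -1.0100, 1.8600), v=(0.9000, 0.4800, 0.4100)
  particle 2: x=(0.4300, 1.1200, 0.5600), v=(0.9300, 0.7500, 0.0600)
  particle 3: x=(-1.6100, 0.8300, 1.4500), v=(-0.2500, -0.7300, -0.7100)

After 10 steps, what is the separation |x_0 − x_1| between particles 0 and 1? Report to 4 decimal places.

3.1368

step 0: x0=(1.6600, -0.9000, -0.1200) x1=(-1.8100, -1.0100, 1.8600) x2=(0.4300, 1.1200, 0.5600) x3=(-1.6100, 0.8300, 1.4500)
step 1: x0=(1.6992, -0.8762, -0.0842) x1=(-1.7653, -0.9859, 1.8759) x2=(0.4701, 1.1512, 0.5636) x3=(-1.6189, 0.7958, 1.4171)
step 2: x0=(1.7323, -0.8499, -0.0452) x1=(-1.7121, -0.9570, 1.8865) x2=(0.5066, 1.1772, 0.5690) x3=(-1.6231, 0.7591, 1.3823)
step 3: x0=(1.7593, -0.8211, -0.0032) x1=(-1.6507, -0.9232, 1.8921) x2=(0.5395, 1.1981, 0.5762) x3=(-1.6224, 0.7201, 1.3459)
step 4: x0=(1.7802, -0.7899, 0.0417) x1=(-1.5811, -0.8849, 1.8924) x2=(0.5687, 1.2136, 0.5852) x3=(-1.6168, 0.6789, 1.3078)
step 5: x0=(1.7950, -0.7563, 0.0894) x1=(-1.5037, -0.8422, 1.8878) x2=(0.5943, 1.2239, 0.5960) x3=(-1.6061, 0.6359, 1.2683)
step 6: x0=(1.8038, -0.7205, 0.1397) x1=(-1.4187, -0.7953, 1.8782) x2=(0.6163, 1.2291, 0.6085) x3=(-1.5903, 0.5911, 1.2274)
step 7: x0=(1.8068, -0.6825, 0.1925) x1=(-1.3264, -0.7445, 1.8639) x2=(0.6348, 1.2291, 0.6228) x3=(-1.5694, 0.5449, 1.1854)
step 8: x0=(1.8041, -0.6424, 0.2476) x1=(-1.2271, -0.6899, 1.8451) x2=(0.6498, 1.2241, 0.6386) x3=(-1.5435, 0.4973, 1.1422)
step 9: x0=(1.7958, -0.6003, 0.3049) x1=(-1.1213, -0.6320, 1.8219) x2=(0.6615, 1.2142, 0.6560) x3=(-1.5125, 0.4488, 1.0982)
step 10: x0=(1.7822, -0.5565, 0.3640) x1=(-1.0093, -0.5709, 1.7946) x2=(0.6700, 1.1996, 0.6749) x3=(-1.4765, 0.3994, 1.0533)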